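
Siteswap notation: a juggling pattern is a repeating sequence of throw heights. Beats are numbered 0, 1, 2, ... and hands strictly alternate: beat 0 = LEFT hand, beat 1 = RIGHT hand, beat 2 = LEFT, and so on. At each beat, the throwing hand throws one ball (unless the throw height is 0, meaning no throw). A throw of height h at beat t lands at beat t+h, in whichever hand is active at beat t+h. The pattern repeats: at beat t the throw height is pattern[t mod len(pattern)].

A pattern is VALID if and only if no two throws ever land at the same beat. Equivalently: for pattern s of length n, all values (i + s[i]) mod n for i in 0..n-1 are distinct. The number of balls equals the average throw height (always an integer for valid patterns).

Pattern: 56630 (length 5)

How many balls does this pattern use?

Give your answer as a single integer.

Pattern = [5, 6, 6, 3, 0], length n = 5
  position 0: throw height = 5, running sum = 5
  position 1: throw height = 6, running sum = 11
  position 2: throw height = 6, running sum = 17
  position 3: throw height = 3, running sum = 20
  position 4: throw height = 0, running sum = 20
Total sum = 20; balls = sum / n = 20 / 5 = 4

Answer: 4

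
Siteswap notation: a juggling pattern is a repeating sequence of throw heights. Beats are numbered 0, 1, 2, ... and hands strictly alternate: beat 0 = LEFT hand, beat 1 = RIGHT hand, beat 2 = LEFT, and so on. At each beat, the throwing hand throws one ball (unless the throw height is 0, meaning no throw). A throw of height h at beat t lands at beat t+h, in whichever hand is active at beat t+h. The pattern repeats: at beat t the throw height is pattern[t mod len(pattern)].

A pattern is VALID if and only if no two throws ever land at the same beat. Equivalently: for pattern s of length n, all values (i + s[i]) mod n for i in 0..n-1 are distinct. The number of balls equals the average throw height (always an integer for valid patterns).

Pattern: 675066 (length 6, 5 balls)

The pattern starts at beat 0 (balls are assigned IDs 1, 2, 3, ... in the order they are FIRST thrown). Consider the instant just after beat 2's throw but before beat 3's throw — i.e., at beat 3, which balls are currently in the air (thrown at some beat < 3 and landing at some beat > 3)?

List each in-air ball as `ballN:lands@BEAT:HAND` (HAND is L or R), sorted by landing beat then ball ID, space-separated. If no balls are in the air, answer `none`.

Beat 0 (L): throw ball1 h=6 -> lands@6:L; in-air after throw: [b1@6:L]
Beat 1 (R): throw ball2 h=7 -> lands@8:L; in-air after throw: [b1@6:L b2@8:L]
Beat 2 (L): throw ball3 h=5 -> lands@7:R; in-air after throw: [b1@6:L b3@7:R b2@8:L]

Answer: ball1:lands@6:L ball3:lands@7:R ball2:lands@8:L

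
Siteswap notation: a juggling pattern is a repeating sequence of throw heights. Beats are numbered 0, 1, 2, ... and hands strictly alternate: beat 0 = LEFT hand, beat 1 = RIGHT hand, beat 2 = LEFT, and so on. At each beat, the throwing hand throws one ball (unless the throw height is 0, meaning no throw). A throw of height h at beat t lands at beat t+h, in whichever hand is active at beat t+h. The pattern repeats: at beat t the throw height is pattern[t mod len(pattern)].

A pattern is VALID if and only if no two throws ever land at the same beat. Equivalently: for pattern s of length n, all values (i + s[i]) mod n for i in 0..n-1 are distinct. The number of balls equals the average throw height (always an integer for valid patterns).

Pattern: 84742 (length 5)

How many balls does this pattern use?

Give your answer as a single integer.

Pattern = [8, 4, 7, 4, 2], length n = 5
  position 0: throw height = 8, running sum = 8
  position 1: throw height = 4, running sum = 12
  position 2: throw height = 7, running sum = 19
  position 3: throw height = 4, running sum = 23
  position 4: throw height = 2, running sum = 25
Total sum = 25; balls = sum / n = 25 / 5 = 5

Answer: 5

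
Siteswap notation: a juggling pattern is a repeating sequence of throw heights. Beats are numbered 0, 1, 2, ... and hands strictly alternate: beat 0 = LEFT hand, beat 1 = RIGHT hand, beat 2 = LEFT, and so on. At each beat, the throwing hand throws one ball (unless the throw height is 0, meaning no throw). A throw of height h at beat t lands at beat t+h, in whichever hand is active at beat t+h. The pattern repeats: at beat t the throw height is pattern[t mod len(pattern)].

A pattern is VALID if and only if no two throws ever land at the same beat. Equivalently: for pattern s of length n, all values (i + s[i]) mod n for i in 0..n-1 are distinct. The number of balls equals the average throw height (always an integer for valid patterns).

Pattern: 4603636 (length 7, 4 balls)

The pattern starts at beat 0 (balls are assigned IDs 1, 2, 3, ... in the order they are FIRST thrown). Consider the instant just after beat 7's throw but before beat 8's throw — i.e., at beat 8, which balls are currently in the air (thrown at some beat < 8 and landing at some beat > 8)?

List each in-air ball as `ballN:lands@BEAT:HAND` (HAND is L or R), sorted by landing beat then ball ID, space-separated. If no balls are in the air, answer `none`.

Answer: ball1:lands@10:L ball2:lands@11:R ball3:lands@12:L

Derivation:
Beat 0 (L): throw ball1 h=4 -> lands@4:L; in-air after throw: [b1@4:L]
Beat 1 (R): throw ball2 h=6 -> lands@7:R; in-air after throw: [b1@4:L b2@7:R]
Beat 3 (R): throw ball3 h=3 -> lands@6:L; in-air after throw: [b1@4:L b3@6:L b2@7:R]
Beat 4 (L): throw ball1 h=6 -> lands@10:L; in-air after throw: [b3@6:L b2@7:R b1@10:L]
Beat 5 (R): throw ball4 h=3 -> lands@8:L; in-air after throw: [b3@6:L b2@7:R b4@8:L b1@10:L]
Beat 6 (L): throw ball3 h=6 -> lands@12:L; in-air after throw: [b2@7:R b4@8:L b1@10:L b3@12:L]
Beat 7 (R): throw ball2 h=4 -> lands@11:R; in-air after throw: [b4@8:L b1@10:L b2@11:R b3@12:L]
Beat 8 (L): throw ball4 h=6 -> lands@14:L; in-air after throw: [b1@10:L b2@11:R b3@12:L b4@14:L]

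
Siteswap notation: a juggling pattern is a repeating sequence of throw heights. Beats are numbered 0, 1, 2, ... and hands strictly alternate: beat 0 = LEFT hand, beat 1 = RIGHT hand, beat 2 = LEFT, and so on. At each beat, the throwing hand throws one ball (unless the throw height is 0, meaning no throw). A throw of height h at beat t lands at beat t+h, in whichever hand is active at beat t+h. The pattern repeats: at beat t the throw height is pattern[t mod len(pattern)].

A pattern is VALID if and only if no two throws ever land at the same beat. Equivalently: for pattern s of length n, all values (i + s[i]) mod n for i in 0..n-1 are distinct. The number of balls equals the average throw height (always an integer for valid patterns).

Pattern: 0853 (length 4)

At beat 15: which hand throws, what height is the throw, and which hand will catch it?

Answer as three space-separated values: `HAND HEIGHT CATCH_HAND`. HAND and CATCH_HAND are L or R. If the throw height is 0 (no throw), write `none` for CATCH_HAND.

Beat 15: 15 mod 2 = 1, so hand = R
Throw height = pattern[15 mod 4] = pattern[3] = 3
Lands at beat 15+3=18, 18 mod 2 = 0, so catch hand = L

Answer: R 3 L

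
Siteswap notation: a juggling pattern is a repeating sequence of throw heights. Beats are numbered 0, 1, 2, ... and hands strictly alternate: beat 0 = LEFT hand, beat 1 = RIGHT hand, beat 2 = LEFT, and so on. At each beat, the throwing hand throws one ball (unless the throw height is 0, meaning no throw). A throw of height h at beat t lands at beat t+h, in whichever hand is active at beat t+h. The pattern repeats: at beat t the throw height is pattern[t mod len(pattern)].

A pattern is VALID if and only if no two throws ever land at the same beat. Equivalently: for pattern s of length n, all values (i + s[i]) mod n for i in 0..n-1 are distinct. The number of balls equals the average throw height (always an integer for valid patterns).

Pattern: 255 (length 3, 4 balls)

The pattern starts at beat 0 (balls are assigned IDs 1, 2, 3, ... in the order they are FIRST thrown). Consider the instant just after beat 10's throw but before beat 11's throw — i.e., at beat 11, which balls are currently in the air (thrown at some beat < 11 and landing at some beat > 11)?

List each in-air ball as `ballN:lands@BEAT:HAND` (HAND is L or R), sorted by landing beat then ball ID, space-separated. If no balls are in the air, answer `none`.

Answer: ball1:lands@12:L ball2:lands@13:R ball3:lands@15:R

Derivation:
Beat 0 (L): throw ball1 h=2 -> lands@2:L; in-air after throw: [b1@2:L]
Beat 1 (R): throw ball2 h=5 -> lands@6:L; in-air after throw: [b1@2:L b2@6:L]
Beat 2 (L): throw ball1 h=5 -> lands@7:R; in-air after throw: [b2@6:L b1@7:R]
Beat 3 (R): throw ball3 h=2 -> lands@5:R; in-air after throw: [b3@5:R b2@6:L b1@7:R]
Beat 4 (L): throw ball4 h=5 -> lands@9:R; in-air after throw: [b3@5:R b2@6:L b1@7:R b4@9:R]
Beat 5 (R): throw ball3 h=5 -> lands@10:L; in-air after throw: [b2@6:L b1@7:R b4@9:R b3@10:L]
Beat 6 (L): throw ball2 h=2 -> lands@8:L; in-air after throw: [b1@7:R b2@8:L b4@9:R b3@10:L]
Beat 7 (R): throw ball1 h=5 -> lands@12:L; in-air after throw: [b2@8:L b4@9:R b3@10:L b1@12:L]
Beat 8 (L): throw ball2 h=5 -> lands@13:R; in-air after throw: [b4@9:R b3@10:L b1@12:L b2@13:R]
Beat 9 (R): throw ball4 h=2 -> lands@11:R; in-air after throw: [b3@10:L b4@11:R b1@12:L b2@13:R]
Beat 10 (L): throw ball3 h=5 -> lands@15:R; in-air after throw: [b4@11:R b1@12:L b2@13:R b3@15:R]
Beat 11 (R): throw ball4 h=5 -> lands@16:L; in-air after throw: [b1@12:L b2@13:R b3@15:R b4@16:L]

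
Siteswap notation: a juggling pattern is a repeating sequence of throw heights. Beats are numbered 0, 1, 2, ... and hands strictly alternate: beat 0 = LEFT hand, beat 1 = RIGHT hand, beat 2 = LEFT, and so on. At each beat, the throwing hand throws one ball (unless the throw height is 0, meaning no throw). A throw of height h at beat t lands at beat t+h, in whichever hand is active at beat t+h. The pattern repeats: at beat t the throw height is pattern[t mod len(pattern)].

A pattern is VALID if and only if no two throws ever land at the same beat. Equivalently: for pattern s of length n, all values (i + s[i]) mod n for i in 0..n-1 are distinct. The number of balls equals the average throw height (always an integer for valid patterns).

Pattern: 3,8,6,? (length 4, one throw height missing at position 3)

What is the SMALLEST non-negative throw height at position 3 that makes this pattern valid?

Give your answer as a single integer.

i=0: (0 + 3) mod 4 = 3
i=1: (1 + 8) mod 4 = 1
i=2: (2 + 6) mod 4 = 0
i=3: s[i]=? (unknown)
Known residues: [0, 1, 3]; need a permutation of 0..3, so missing residue r = 2
Need (3 + s) mod 4 = 2; smallest s = (2 - 3) mod 4 = 3

Answer: 3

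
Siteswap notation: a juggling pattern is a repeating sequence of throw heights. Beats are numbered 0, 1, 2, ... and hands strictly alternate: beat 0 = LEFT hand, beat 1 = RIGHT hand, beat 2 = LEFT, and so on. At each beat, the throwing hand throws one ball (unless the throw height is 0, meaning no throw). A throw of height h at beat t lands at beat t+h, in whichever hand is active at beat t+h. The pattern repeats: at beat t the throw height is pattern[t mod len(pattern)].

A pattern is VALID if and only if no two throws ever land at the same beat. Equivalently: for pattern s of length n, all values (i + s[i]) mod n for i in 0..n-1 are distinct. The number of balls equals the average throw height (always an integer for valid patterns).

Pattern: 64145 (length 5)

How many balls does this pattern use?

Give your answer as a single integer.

Answer: 4

Derivation:
Pattern = [6, 4, 1, 4, 5], length n = 5
  position 0: throw height = 6, running sum = 6
  position 1: throw height = 4, running sum = 10
  position 2: throw height = 1, running sum = 11
  position 3: throw height = 4, running sum = 15
  position 4: throw height = 5, running sum = 20
Total sum = 20; balls = sum / n = 20 / 5 = 4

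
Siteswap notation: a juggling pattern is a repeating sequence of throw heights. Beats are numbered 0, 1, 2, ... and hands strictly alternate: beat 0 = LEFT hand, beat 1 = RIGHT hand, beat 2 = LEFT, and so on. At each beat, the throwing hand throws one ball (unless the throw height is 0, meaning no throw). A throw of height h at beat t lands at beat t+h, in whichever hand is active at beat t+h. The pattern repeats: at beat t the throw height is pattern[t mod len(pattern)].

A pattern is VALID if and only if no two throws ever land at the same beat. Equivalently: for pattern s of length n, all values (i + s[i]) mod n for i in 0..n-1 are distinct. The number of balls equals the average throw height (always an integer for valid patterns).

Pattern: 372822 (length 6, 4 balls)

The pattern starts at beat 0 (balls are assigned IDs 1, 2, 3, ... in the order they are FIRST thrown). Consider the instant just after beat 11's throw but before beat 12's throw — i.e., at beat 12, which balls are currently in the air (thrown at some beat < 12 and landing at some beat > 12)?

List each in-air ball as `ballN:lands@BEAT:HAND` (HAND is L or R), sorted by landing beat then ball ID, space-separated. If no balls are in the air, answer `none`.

Answer: ball1:lands@13:R ball4:lands@14:L ball3:lands@17:R

Derivation:
Beat 0 (L): throw ball1 h=3 -> lands@3:R; in-air after throw: [b1@3:R]
Beat 1 (R): throw ball2 h=7 -> lands@8:L; in-air after throw: [b1@3:R b2@8:L]
Beat 2 (L): throw ball3 h=2 -> lands@4:L; in-air after throw: [b1@3:R b3@4:L b2@8:L]
Beat 3 (R): throw ball1 h=8 -> lands@11:R; in-air after throw: [b3@4:L b2@8:L b1@11:R]
Beat 4 (L): throw ball3 h=2 -> lands@6:L; in-air after throw: [b3@6:L b2@8:L b1@11:R]
Beat 5 (R): throw ball4 h=2 -> lands@7:R; in-air after throw: [b3@6:L b4@7:R b2@8:L b1@11:R]
Beat 6 (L): throw ball3 h=3 -> lands@9:R; in-air after throw: [b4@7:R b2@8:L b3@9:R b1@11:R]
Beat 7 (R): throw ball4 h=7 -> lands@14:L; in-air after throw: [b2@8:L b3@9:R b1@11:R b4@14:L]
Beat 8 (L): throw ball2 h=2 -> lands@10:L; in-air after throw: [b3@9:R b2@10:L b1@11:R b4@14:L]
Beat 9 (R): throw ball3 h=8 -> lands@17:R; in-air after throw: [b2@10:L b1@11:R b4@14:L b3@17:R]
Beat 10 (L): throw ball2 h=2 -> lands@12:L; in-air after throw: [b1@11:R b2@12:L b4@14:L b3@17:R]
Beat 11 (R): throw ball1 h=2 -> lands@13:R; in-air after throw: [b2@12:L b1@13:R b4@14:L b3@17:R]
Beat 12 (L): throw ball2 h=3 -> lands@15:R; in-air after throw: [b1@13:R b4@14:L b2@15:R b3@17:R]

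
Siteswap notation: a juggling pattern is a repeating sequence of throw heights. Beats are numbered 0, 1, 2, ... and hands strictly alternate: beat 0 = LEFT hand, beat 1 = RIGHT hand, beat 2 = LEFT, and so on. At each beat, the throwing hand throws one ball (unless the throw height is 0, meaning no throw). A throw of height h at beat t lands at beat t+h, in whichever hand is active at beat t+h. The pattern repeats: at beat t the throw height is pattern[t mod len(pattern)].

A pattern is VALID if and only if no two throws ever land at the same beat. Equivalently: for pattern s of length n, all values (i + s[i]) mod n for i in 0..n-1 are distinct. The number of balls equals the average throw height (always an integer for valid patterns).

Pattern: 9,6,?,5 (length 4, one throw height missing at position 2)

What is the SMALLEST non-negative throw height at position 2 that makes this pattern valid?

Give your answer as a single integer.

i=0: (0 + 9) mod 4 = 1
i=1: (1 + 6) mod 4 = 3
i=2: s[i]=? (unknown)
i=3: (3 + 5) mod 4 = 0
Known residues: [0, 1, 3]; need a permutation of 0..3, so missing residue r = 2
Need (2 + s) mod 4 = 2; smallest s = (2 - 2) mod 4 = 0

Answer: 0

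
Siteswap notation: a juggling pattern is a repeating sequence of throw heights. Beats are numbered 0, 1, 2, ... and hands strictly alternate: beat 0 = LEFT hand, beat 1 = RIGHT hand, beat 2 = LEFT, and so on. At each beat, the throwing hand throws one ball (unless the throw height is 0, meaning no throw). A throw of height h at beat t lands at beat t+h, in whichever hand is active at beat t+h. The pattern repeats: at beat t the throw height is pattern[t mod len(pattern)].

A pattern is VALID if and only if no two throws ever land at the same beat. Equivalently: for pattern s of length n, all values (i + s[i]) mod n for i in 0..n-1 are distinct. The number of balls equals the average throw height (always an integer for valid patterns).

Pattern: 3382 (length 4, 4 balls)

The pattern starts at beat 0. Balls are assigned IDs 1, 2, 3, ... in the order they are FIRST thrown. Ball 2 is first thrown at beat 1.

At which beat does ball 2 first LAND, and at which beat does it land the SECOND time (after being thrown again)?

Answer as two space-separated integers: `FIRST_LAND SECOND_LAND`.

Beat 0 (L): throw ball1 h=3 -> lands@3:R; in-air after throw: [b1@3:R]
Beat 1 (R): throw ball2 h=3 -> lands@4:L; in-air after throw: [b1@3:R b2@4:L]
Beat 2 (L): throw ball3 h=8 -> lands@10:L; in-air after throw: [b1@3:R b2@4:L b3@10:L]
Beat 3 (R): throw ball1 h=2 -> lands@5:R; in-air after throw: [b2@4:L b1@5:R b3@10:L]
Beat 4 (L): throw ball2 h=3 -> lands@7:R; in-air after throw: [b1@5:R b2@7:R b3@10:L]
Beat 5 (R): throw ball1 h=3 -> lands@8:L; in-air after throw: [b2@7:R b1@8:L b3@10:L]
Beat 6 (L): throw ball4 h=8 -> lands@14:L; in-air after throw: [b2@7:R b1@8:L b3@10:L b4@14:L]
Beat 7 (R): throw ball2 h=2 -> lands@9:R; in-air after throw: [b1@8:L b2@9:R b3@10:L b4@14:L]
Ball 2: thrown@1 h=3 -> first land @4; rethrown@4 h=3 -> second land @7

Answer: 4 7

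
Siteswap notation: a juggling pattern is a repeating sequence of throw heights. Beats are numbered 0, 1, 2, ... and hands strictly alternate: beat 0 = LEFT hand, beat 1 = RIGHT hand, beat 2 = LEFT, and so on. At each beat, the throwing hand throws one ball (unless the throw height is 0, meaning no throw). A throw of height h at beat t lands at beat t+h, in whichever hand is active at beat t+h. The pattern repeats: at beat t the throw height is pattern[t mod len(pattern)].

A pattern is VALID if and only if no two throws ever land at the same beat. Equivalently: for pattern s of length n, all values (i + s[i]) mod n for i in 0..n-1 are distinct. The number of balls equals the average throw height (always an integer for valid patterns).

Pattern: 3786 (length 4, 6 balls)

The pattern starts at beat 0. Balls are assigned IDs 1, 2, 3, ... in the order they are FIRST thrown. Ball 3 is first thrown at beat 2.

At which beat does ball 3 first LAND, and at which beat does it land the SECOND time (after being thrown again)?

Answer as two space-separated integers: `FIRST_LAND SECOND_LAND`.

Beat 0 (L): throw ball1 h=3 -> lands@3:R; in-air after throw: [b1@3:R]
Beat 1 (R): throw ball2 h=7 -> lands@8:L; in-air after throw: [b1@3:R b2@8:L]
Beat 2 (L): throw ball3 h=8 -> lands@10:L; in-air after throw: [b1@3:R b2@8:L b3@10:L]
Beat 3 (R): throw ball1 h=6 -> lands@9:R; in-air after throw: [b2@8:L b1@9:R b3@10:L]
Beat 4 (L): throw ball4 h=3 -> lands@7:R; in-air after throw: [b4@7:R b2@8:L b1@9:R b3@10:L]
Beat 5 (R): throw ball5 h=7 -> lands@12:L; in-air after throw: [b4@7:R b2@8:L b1@9:R b3@10:L b5@12:L]
Beat 6 (L): throw ball6 h=8 -> lands@14:L; in-air after throw: [b4@7:R b2@8:L b1@9:R b3@10:L b5@12:L b6@14:L]
Beat 7 (R): throw ball4 h=6 -> lands@13:R; in-air after throw: [b2@8:L b1@9:R b3@10:L b5@12:L b4@13:R b6@14:L]
Beat 8 (L): throw ball2 h=3 -> lands@11:R; in-air after throw: [b1@9:R b3@10:L b2@11:R b5@12:L b4@13:R b6@14:L]
Beat 9 (R): throw ball1 h=7 -> lands@16:L; in-air after throw: [b3@10:L b2@11:R b5@12:L b4@13:R b6@14:L b1@16:L]
Beat 10 (L): throw ball3 h=8 -> lands@18:L; in-air after throw: [b2@11:R b5@12:L b4@13:R b6@14:L b1@16:L b3@18:L]
Beat 11 (R): throw ball2 h=6 -> lands@17:R; in-air after throw: [b5@12:L b4@13:R b6@14:L b1@16:L b2@17:R b3@18:L]
Beat 12 (L): throw ball5 h=3 -> lands@15:R; in-air after throw: [b4@13:R b6@14:L b5@15:R b1@16:L b2@17:R b3@18:L]
Ball 3: thrown@2 h=8 -> first land @10; rethrown@10 h=8 -> second land @18

Answer: 10 18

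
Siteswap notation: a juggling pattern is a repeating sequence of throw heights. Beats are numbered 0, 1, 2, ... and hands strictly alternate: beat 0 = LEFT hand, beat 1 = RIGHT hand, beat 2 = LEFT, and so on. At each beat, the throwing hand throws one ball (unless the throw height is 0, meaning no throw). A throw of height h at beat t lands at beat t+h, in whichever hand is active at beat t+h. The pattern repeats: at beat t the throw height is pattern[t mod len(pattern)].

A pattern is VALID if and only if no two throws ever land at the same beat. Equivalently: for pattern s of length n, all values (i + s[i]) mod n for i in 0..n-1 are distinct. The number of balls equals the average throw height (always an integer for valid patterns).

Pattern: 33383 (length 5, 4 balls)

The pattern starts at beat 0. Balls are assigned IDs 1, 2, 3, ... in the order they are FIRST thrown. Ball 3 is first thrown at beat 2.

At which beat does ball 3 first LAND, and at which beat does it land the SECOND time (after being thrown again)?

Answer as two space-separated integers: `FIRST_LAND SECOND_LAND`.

Answer: 5 8

Derivation:
Beat 0 (L): throw ball1 h=3 -> lands@3:R; in-air after throw: [b1@3:R]
Beat 1 (R): throw ball2 h=3 -> lands@4:L; in-air after throw: [b1@3:R b2@4:L]
Beat 2 (L): throw ball3 h=3 -> lands@5:R; in-air after throw: [b1@3:R b2@4:L b3@5:R]
Beat 3 (R): throw ball1 h=8 -> lands@11:R; in-air after throw: [b2@4:L b3@5:R b1@11:R]
Beat 4 (L): throw ball2 h=3 -> lands@7:R; in-air after throw: [b3@5:R b2@7:R b1@11:R]
Beat 5 (R): throw ball3 h=3 -> lands@8:L; in-air after throw: [b2@7:R b3@8:L b1@11:R]
Beat 6 (L): throw ball4 h=3 -> lands@9:R; in-air after throw: [b2@7:R b3@8:L b4@9:R b1@11:R]
Beat 7 (R): throw ball2 h=3 -> lands@10:L; in-air after throw: [b3@8:L b4@9:R b2@10:L b1@11:R]
Beat 8 (L): throw ball3 h=8 -> lands@16:L; in-air after throw: [b4@9:R b2@10:L b1@11:R b3@16:L]
Ball 3: thrown@2 h=3 -> first land @5; rethrown@5 h=3 -> second land @8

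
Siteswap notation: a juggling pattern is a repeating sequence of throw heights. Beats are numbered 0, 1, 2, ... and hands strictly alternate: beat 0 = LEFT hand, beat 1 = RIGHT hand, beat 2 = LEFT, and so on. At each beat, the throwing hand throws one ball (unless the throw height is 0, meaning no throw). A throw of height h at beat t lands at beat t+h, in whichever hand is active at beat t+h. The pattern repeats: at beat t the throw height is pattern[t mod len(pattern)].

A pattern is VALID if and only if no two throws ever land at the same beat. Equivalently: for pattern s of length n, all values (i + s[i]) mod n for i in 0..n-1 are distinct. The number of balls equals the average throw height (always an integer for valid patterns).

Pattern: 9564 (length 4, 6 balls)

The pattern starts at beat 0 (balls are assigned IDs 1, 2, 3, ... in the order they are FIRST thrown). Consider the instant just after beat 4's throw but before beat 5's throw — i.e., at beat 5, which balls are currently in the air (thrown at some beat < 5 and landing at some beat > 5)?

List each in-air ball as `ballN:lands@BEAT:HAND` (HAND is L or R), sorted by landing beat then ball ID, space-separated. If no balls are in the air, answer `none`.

Answer: ball2:lands@6:L ball4:lands@7:R ball3:lands@8:L ball1:lands@9:R ball5:lands@13:R

Derivation:
Beat 0 (L): throw ball1 h=9 -> lands@9:R; in-air after throw: [b1@9:R]
Beat 1 (R): throw ball2 h=5 -> lands@6:L; in-air after throw: [b2@6:L b1@9:R]
Beat 2 (L): throw ball3 h=6 -> lands@8:L; in-air after throw: [b2@6:L b3@8:L b1@9:R]
Beat 3 (R): throw ball4 h=4 -> lands@7:R; in-air after throw: [b2@6:L b4@7:R b3@8:L b1@9:R]
Beat 4 (L): throw ball5 h=9 -> lands@13:R; in-air after throw: [b2@6:L b4@7:R b3@8:L b1@9:R b5@13:R]
Beat 5 (R): throw ball6 h=5 -> lands@10:L; in-air after throw: [b2@6:L b4@7:R b3@8:L b1@9:R b6@10:L b5@13:R]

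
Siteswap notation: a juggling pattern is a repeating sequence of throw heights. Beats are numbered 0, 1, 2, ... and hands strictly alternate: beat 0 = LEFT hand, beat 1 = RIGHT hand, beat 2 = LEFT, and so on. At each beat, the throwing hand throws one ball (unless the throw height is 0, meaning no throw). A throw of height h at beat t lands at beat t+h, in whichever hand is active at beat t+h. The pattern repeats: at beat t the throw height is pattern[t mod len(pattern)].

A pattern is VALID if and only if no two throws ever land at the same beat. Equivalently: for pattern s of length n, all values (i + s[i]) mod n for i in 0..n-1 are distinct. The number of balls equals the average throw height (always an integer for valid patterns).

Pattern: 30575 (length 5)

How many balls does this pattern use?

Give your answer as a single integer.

Answer: 4

Derivation:
Pattern = [3, 0, 5, 7, 5], length n = 5
  position 0: throw height = 3, running sum = 3
  position 1: throw height = 0, running sum = 3
  position 2: throw height = 5, running sum = 8
  position 3: throw height = 7, running sum = 15
  position 4: throw height = 5, running sum = 20
Total sum = 20; balls = sum / n = 20 / 5 = 4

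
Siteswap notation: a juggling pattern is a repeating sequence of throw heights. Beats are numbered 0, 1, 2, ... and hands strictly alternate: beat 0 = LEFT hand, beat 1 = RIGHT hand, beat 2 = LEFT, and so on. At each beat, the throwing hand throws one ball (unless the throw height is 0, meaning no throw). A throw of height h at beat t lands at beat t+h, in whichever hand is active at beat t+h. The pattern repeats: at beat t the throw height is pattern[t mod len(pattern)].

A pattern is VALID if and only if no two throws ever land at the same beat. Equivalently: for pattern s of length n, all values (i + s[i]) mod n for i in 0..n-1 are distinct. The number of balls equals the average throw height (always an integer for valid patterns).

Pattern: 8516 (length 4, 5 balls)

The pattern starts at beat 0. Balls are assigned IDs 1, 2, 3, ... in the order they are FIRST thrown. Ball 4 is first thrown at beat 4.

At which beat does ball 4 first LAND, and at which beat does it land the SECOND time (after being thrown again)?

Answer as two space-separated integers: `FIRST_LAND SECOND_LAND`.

Beat 0 (L): throw ball1 h=8 -> lands@8:L; in-air after throw: [b1@8:L]
Beat 1 (R): throw ball2 h=5 -> lands@6:L; in-air after throw: [b2@6:L b1@8:L]
Beat 2 (L): throw ball3 h=1 -> lands@3:R; in-air after throw: [b3@3:R b2@6:L b1@8:L]
Beat 3 (R): throw ball3 h=6 -> lands@9:R; in-air after throw: [b2@6:L b1@8:L b3@9:R]
Beat 4 (L): throw ball4 h=8 -> lands@12:L; in-air after throw: [b2@6:L b1@8:L b3@9:R b4@12:L]
Beat 5 (R): throw ball5 h=5 -> lands@10:L; in-air after throw: [b2@6:L b1@8:L b3@9:R b5@10:L b4@12:L]
Beat 6 (L): throw ball2 h=1 -> lands@7:R; in-air after throw: [b2@7:R b1@8:L b3@9:R b5@10:L b4@12:L]
Beat 7 (R): throw ball2 h=6 -> lands@13:R; in-air after throw: [b1@8:L b3@9:R b5@10:L b4@12:L b2@13:R]
Beat 8 (L): throw ball1 h=8 -> lands@16:L; in-air after throw: [b3@9:R b5@10:L b4@12:L b2@13:R b1@16:L]
Beat 9 (R): throw ball3 h=5 -> lands@14:L; in-air after throw: [b5@10:L b4@12:L b2@13:R b3@14:L b1@16:L]
Beat 10 (L): throw ball5 h=1 -> lands@11:R; in-air after throw: [b5@11:R b4@12:L b2@13:R b3@14:L b1@16:L]
Beat 11 (R): throw ball5 h=6 -> lands@17:R; in-air after throw: [b4@12:L b2@13:R b3@14:L b1@16:L b5@17:R]
Beat 12 (L): throw ball4 h=8 -> lands@20:L; in-air after throw: [b2@13:R b3@14:L b1@16:L b5@17:R b4@20:L]
Beat 13 (R): throw ball2 h=5 -> lands@18:L; in-air after throw: [b3@14:L b1@16:L b5@17:R b2@18:L b4@20:L]
Ball 4: thrown@4 h=8 -> first land @12; rethrown@12 h=8 -> second land @20

Answer: 12 20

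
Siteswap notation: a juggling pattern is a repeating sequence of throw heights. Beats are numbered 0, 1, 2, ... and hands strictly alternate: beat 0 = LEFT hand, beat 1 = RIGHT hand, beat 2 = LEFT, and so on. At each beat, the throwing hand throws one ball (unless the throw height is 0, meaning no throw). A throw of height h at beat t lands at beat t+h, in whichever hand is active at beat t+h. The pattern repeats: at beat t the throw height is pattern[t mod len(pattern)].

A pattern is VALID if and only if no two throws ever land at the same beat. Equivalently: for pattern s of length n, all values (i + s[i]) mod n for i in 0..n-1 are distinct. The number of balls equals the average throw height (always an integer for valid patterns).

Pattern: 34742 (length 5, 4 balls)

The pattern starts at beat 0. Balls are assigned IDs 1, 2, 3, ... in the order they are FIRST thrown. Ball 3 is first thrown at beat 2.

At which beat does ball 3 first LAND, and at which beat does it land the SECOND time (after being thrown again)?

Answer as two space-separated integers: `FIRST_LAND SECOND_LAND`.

Beat 0 (L): throw ball1 h=3 -> lands@3:R; in-air after throw: [b1@3:R]
Beat 1 (R): throw ball2 h=4 -> lands@5:R; in-air after throw: [b1@3:R b2@5:R]
Beat 2 (L): throw ball3 h=7 -> lands@9:R; in-air after throw: [b1@3:R b2@5:R b3@9:R]
Beat 3 (R): throw ball1 h=4 -> lands@7:R; in-air after throw: [b2@5:R b1@7:R b3@9:R]
Beat 4 (L): throw ball4 h=2 -> lands@6:L; in-air after throw: [b2@5:R b4@6:L b1@7:R b3@9:R]
Beat 5 (R): throw ball2 h=3 -> lands@8:L; in-air after throw: [b4@6:L b1@7:R b2@8:L b3@9:R]
Beat 6 (L): throw ball4 h=4 -> lands@10:L; in-air after throw: [b1@7:R b2@8:L b3@9:R b4@10:L]
Beat 7 (R): throw ball1 h=7 -> lands@14:L; in-air after throw: [b2@8:L b3@9:R b4@10:L b1@14:L]
Beat 8 (L): throw ball2 h=4 -> lands@12:L; in-air after throw: [b3@9:R b4@10:L b2@12:L b1@14:L]
Beat 9 (R): throw ball3 h=2 -> lands@11:R; in-air after throw: [b4@10:L b3@11:R b2@12:L b1@14:L]
Beat 10 (L): throw ball4 h=3 -> lands@13:R; in-air after throw: [b3@11:R b2@12:L b4@13:R b1@14:L]
Beat 11 (R): throw ball3 h=4 -> lands@15:R; in-air after throw: [b2@12:L b4@13:R b1@14:L b3@15:R]
Ball 3: thrown@2 h=7 -> first land @9; rethrown@9 h=2 -> second land @11

Answer: 9 11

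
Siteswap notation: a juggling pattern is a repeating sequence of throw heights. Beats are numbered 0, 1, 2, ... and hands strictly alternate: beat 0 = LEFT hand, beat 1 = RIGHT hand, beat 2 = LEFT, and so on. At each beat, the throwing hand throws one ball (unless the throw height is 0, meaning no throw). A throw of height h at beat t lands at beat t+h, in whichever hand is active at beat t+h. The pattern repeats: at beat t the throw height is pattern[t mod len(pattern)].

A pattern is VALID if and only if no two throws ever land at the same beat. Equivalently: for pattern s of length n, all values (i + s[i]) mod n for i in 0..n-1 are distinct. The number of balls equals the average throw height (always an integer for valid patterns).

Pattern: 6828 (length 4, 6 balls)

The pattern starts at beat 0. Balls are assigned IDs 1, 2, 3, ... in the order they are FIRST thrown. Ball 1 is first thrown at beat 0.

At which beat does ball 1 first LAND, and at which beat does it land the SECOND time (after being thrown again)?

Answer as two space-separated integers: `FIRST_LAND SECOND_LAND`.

Answer: 6 8

Derivation:
Beat 0 (L): throw ball1 h=6 -> lands@6:L; in-air after throw: [b1@6:L]
Beat 1 (R): throw ball2 h=8 -> lands@9:R; in-air after throw: [b1@6:L b2@9:R]
Beat 2 (L): throw ball3 h=2 -> lands@4:L; in-air after throw: [b3@4:L b1@6:L b2@9:R]
Beat 3 (R): throw ball4 h=8 -> lands@11:R; in-air after throw: [b3@4:L b1@6:L b2@9:R b4@11:R]
Beat 4 (L): throw ball3 h=6 -> lands@10:L; in-air after throw: [b1@6:L b2@9:R b3@10:L b4@11:R]
Beat 5 (R): throw ball5 h=8 -> lands@13:R; in-air after throw: [b1@6:L b2@9:R b3@10:L b4@11:R b5@13:R]
Beat 6 (L): throw ball1 h=2 -> lands@8:L; in-air after throw: [b1@8:L b2@9:R b3@10:L b4@11:R b5@13:R]
Beat 7 (R): throw ball6 h=8 -> lands@15:R; in-air after throw: [b1@8:L b2@9:R b3@10:L b4@11:R b5@13:R b6@15:R]
Beat 8 (L): throw ball1 h=6 -> lands@14:L; in-air after throw: [b2@9:R b3@10:L b4@11:R b5@13:R b1@14:L b6@15:R]
Ball 1: thrown@0 h=6 -> first land @6; rethrown@6 h=2 -> second land @8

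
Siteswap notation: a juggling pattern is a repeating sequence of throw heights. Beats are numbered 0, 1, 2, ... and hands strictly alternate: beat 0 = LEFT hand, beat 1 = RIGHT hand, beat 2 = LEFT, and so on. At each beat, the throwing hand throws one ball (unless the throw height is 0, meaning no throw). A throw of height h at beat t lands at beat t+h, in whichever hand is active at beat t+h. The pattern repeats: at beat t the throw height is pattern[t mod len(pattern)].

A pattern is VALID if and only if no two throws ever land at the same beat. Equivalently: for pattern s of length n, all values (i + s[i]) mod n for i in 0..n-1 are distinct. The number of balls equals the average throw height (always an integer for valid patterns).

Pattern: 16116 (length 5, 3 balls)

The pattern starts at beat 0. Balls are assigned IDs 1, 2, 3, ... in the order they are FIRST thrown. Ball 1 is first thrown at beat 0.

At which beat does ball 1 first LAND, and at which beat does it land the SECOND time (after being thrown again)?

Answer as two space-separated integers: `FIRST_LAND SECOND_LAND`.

Beat 0 (L): throw ball1 h=1 -> lands@1:R; in-air after throw: [b1@1:R]
Beat 1 (R): throw ball1 h=6 -> lands@7:R; in-air after throw: [b1@7:R]
Beat 2 (L): throw ball2 h=1 -> lands@3:R; in-air after throw: [b2@3:R b1@7:R]
Beat 3 (R): throw ball2 h=1 -> lands@4:L; in-air after throw: [b2@4:L b1@7:R]
Beat 4 (L): throw ball2 h=6 -> lands@10:L; in-air after throw: [b1@7:R b2@10:L]
Beat 5 (R): throw ball3 h=1 -> lands@6:L; in-air after throw: [b3@6:L b1@7:R b2@10:L]
Beat 6 (L): throw ball3 h=6 -> lands@12:L; in-air after throw: [b1@7:R b2@10:L b3@12:L]
Beat 7 (R): throw ball1 h=1 -> lands@8:L; in-air after throw: [b1@8:L b2@10:L b3@12:L]
Ball 1: thrown@0 h=1 -> first land @1; rethrown@1 h=6 -> second land @7

Answer: 1 7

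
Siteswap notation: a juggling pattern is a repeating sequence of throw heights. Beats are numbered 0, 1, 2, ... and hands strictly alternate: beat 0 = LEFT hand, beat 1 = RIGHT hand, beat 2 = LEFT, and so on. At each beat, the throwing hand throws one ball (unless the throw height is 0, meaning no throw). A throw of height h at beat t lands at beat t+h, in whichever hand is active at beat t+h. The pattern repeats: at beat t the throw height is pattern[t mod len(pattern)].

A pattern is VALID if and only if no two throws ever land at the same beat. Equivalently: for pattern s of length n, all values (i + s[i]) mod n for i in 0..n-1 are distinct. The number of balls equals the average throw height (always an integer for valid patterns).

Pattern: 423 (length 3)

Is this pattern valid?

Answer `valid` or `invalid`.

Answer: valid

Derivation:
i=0: (i + s[i]) mod n = (0 + 4) mod 3 = 1
i=1: (i + s[i]) mod n = (1 + 2) mod 3 = 0
i=2: (i + s[i]) mod n = (2 + 3) mod 3 = 2
Residues: [1, 0, 2], distinct: True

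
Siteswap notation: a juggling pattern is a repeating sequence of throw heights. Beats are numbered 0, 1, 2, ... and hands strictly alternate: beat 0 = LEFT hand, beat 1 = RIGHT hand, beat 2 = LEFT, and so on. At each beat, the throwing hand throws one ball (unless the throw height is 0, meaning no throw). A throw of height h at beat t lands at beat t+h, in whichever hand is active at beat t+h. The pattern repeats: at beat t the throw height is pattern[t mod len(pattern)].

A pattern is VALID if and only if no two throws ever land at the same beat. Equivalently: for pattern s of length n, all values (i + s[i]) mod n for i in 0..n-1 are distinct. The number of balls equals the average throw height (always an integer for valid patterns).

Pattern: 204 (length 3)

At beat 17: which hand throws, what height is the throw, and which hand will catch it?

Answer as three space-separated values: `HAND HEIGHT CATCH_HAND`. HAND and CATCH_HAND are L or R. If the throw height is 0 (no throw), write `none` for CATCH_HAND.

Beat 17: 17 mod 2 = 1, so hand = R
Throw height = pattern[17 mod 3] = pattern[2] = 4
Lands at beat 17+4=21, 21 mod 2 = 1, so catch hand = R

Answer: R 4 R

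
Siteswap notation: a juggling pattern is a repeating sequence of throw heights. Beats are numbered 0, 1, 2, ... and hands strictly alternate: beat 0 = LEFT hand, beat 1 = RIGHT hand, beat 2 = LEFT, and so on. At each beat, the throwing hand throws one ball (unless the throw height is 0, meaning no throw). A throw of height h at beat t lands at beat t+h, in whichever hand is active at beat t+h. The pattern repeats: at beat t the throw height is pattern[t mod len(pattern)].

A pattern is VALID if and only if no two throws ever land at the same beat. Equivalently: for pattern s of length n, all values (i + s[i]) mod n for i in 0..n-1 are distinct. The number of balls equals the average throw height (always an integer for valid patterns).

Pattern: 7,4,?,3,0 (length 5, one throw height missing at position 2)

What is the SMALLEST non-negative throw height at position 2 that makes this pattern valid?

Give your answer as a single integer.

Answer: 1

Derivation:
i=0: (0 + 7) mod 5 = 2
i=1: (1 + 4) mod 5 = 0
i=2: s[i]=? (unknown)
i=3: (3 + 3) mod 5 = 1
i=4: (4 + 0) mod 5 = 4
Known residues: [0, 1, 2, 4]; need a permutation of 0..4, so missing residue r = 3
Need (2 + s) mod 5 = 3; smallest s = (3 - 2) mod 5 = 1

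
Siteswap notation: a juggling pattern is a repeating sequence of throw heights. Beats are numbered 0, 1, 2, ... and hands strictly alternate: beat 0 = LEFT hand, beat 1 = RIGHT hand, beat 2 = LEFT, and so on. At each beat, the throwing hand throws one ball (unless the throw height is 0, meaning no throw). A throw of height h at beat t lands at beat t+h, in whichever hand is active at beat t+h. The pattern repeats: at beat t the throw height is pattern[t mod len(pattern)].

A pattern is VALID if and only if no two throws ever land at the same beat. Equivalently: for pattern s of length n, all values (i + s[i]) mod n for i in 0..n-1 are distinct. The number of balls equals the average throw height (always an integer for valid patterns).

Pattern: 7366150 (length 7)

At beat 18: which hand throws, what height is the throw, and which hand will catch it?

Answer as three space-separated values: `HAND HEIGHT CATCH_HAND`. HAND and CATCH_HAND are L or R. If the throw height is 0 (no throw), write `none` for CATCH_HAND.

Answer: L 1 R

Derivation:
Beat 18: 18 mod 2 = 0, so hand = L
Throw height = pattern[18 mod 7] = pattern[4] = 1
Lands at beat 18+1=19, 19 mod 2 = 1, so catch hand = R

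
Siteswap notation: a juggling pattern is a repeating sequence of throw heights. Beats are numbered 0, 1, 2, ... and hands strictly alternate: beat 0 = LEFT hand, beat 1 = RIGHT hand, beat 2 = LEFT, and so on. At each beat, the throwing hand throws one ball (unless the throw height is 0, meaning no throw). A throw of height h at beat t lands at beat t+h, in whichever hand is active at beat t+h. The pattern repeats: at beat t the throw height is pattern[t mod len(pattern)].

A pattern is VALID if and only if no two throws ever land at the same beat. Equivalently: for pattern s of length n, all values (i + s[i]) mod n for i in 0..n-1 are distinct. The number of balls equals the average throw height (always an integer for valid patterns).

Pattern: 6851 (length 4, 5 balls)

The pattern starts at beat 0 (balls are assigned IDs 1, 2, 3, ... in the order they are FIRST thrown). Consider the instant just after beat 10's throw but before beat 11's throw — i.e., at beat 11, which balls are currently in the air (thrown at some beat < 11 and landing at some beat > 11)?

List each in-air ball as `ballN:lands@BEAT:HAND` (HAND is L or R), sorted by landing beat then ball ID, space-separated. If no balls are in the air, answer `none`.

Beat 0 (L): throw ball1 h=6 -> lands@6:L; in-air after throw: [b1@6:L]
Beat 1 (R): throw ball2 h=8 -> lands@9:R; in-air after throw: [b1@6:L b2@9:R]
Beat 2 (L): throw ball3 h=5 -> lands@7:R; in-air after throw: [b1@6:L b3@7:R b2@9:R]
Beat 3 (R): throw ball4 h=1 -> lands@4:L; in-air after throw: [b4@4:L b1@6:L b3@7:R b2@9:R]
Beat 4 (L): throw ball4 h=6 -> lands@10:L; in-air after throw: [b1@6:L b3@7:R b2@9:R b4@10:L]
Beat 5 (R): throw ball5 h=8 -> lands@13:R; in-air after throw: [b1@6:L b3@7:R b2@9:R b4@10:L b5@13:R]
Beat 6 (L): throw ball1 h=5 -> lands@11:R; in-air after throw: [b3@7:R b2@9:R b4@10:L b1@11:R b5@13:R]
Beat 7 (R): throw ball3 h=1 -> lands@8:L; in-air after throw: [b3@8:L b2@9:R b4@10:L b1@11:R b5@13:R]
Beat 8 (L): throw ball3 h=6 -> lands@14:L; in-air after throw: [b2@9:R b4@10:L b1@11:R b5@13:R b3@14:L]
Beat 9 (R): throw ball2 h=8 -> lands@17:R; in-air after throw: [b4@10:L b1@11:R b5@13:R b3@14:L b2@17:R]
Beat 10 (L): throw ball4 h=5 -> lands@15:R; in-air after throw: [b1@11:R b5@13:R b3@14:L b4@15:R b2@17:R]
Beat 11 (R): throw ball1 h=1 -> lands@12:L; in-air after throw: [b1@12:L b5@13:R b3@14:L b4@15:R b2@17:R]

Answer: ball5:lands@13:R ball3:lands@14:L ball4:lands@15:R ball2:lands@17:R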